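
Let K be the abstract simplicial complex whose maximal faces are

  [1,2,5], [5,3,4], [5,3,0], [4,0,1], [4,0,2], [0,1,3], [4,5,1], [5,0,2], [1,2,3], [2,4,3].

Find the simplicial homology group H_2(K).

Order the vertices as 0 < 1 < 2 < 3 < 4 < 5. Listing each simplex with vertices in this order, K has dimension 2 with simplices:

  0-simplices (6): [0], [1], [2], [3], [4], [5]
  1-simplices (15): [0,1], [0,2], [0,3], [0,4], [0,5], [1,2], [1,3], [1,4], [1,5], [2,3], [2,4], [2,5], [3,4], [3,5], [4,5]
  2-simplices (10): [0,1,3], [0,1,4], [0,2,4], [0,2,5], [0,3,5], [1,2,3], [1,2,5], [1,4,5], [2,3,4], [3,4,5]

so the chain groups are C_0 ≅ Z^6, C_1 ≅ Z^15, C_2 ≅ Z^10.

∂_1: C_1 → C_0 is given by ∂[p,q] = [q] − [p]. For instance
  ∂[1,5] = [5] − [1].
This gives a 6×15 integer matrix of rank 5; reducing to Smith normal form yields diagonal entries (1,1,1,1,1).

Boundary ∂_2: C_2 → C_1 maps a triangle to the signed sum of its edges. For instance
  ∂[1,2,3] = [2,3] − [1,3] + [1,2],
  ∂[0,2,5] = [2,5] − [0,5] + [0,2].
The 15×10 boundary matrix has rank 10 and Smith normal form diag(1,1,1,1,1,1,1,1,1,2).

Reading off H_k = ker ∂_k / im ∂_{k+1}:

  H_2: rank ker ∂_2 − rank ∂_3 = (10 − 10) − 0 = 0, and there is no ∂_3, so H_2 ≅ 0.

H_2 ≅ 0.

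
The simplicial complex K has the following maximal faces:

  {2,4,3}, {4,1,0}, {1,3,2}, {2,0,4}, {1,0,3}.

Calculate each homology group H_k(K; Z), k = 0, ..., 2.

H_0 ≅ Z,  H_1 ≅ Z,  H_2 = 0.

Fix the vertex order 0 < 1 < 2 < 3 < 4 and write every simplex with vertices in increasing order. Then dim K = 2 and the simplices of K are:

  0-simplices (5): [0], [1], [2], [3], [4]
  1-simplices (10): [0,1], [0,2], [0,3], [0,4], [1,2], [1,3], [1,4], [2,3], [2,4], [3,4]
  2-simplices (5): [0,1,3], [0,1,4], [0,2,4], [1,2,3], [2,3,4]

giving chain groups C_0 ≅ Z^5, C_1 ≅ Z^10, C_2 ≅ Z^5.

The boundary map ∂_1: C_1 → C_0 is given by ∂[p,q] = [q] − [p].
This gives a 5×10 integer matrix of rank 4; reducing to Smith normal form yields diagonal entries (1,1,1,1).

Boundary ∂_2: C_2 → C_1 acts by ∂[p,q,r] = [q,r] − [p,r] + [p,q]. For instance
  ∂[0,2,4] = [2,4] − [0,4] + [0,2],
  ∂[0,1,4] = [1,4] − [0,4] + [0,1].
As a 10×5 matrix over Z this has rank 5, with invariant factors (1,1,1,1,1).

Computing H_k = (kernel of ∂_k) / (image of ∂_{k+1}):

  H_0: rank C_0 − rank ∂_1 = 5 − 4 = 1, and the invariant factors of ∂_1 are all 1, so H_0 ≅ Z.
  H_1: rank ker ∂_1 − rank ∂_2 = (10 − 4) − 5 = 1, and the invariant factors of ∂_2 are all 1, so H_1 ≅ Z.
  H_2: rank ker ∂_2 − rank ∂_3 = (5 − 5) − 0 = 0, and there is no ∂_3, so H_2 ≅ 0.

As a check, the Euler characteristic is 5 − 10 + 5 = 0, which agrees with 1 − 1 + 0 = 0.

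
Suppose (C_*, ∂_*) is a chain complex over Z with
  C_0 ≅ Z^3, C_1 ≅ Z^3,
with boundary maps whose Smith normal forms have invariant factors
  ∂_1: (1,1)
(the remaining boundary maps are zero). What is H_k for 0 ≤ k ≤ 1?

H_0: b_0 = 3 − 0 − 2 = 1; torsion from ∂_1 factors > 1: none. So H_0 = Z.
H_1: b_1 = 3 − 2 − 0 = 1; torsion from ∂_2 factors > 1: none. So H_1 = Z.

H_0 = Z,  H_1 = Z.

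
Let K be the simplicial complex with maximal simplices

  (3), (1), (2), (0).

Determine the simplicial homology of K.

Order the vertices as 0 < 1 < 2 < 3. Listing each simplex with vertices in this order, K has dimension 0 with simplices:

  0-simplices (4): [0], [1], [2], [3]

Hence C_0 ≅ Z^4.

Now H_k = ker ∂_k / im ∂_{k+1}, so:

  H_0: rank C_0 − rank ∂_1 = 4 − 0 = 4, and there is no ∂_1, so H_0 ≅ Z^4.

H_0 = Z^4.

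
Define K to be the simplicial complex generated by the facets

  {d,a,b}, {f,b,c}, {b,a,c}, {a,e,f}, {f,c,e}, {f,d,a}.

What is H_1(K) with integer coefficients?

H_1 = Z.

We work with the vertex ordering a < b < c < d < e < f. The simplices of K, each written with vertices in increasing order, are:

  0-simplices (6): a, b, c, d, e, f
  1-simplices (12): ab, ac, ad, ae, af, bc, bd, bf, ce, cf, df, ef
  2-simplices (6): abc, abd, adf, aef, bcf, cef

Hence C_0 ≅ Z^6, C_1 ≅ Z^12, C_2 ≅ Z^6.

Boundary ∂_1: C_1 → C_0 maps an edge to its endpoints' difference, ∂[p,q] = q − p. For instance
  ∂ae = e − a.
This gives a 6×12 integer matrix of rank 5; reducing to Smith normal form yields diagonal entries (1,1,1,1,1).

The boundary map ∂_2: C_2 → C_1 sends each 2-simplex [p,q,r] to [q,r] − [p,r] + [p,q]. For instance
  ∂cef = ef − cf + ce,
  ∂aef = ef − af + ae.
The 12×6 boundary matrix has rank 6 and Smith normal form diag(1,1,1,1,1,1).

Computing H_k = (kernel of ∂_k) / (image of ∂_{k+1}):

  H_1: rank ker ∂_1 − rank ∂_2 = (12 − 5) − 6 = 1, and the invariant factors of ∂_2 are all 1, so H_1 ≅ Z.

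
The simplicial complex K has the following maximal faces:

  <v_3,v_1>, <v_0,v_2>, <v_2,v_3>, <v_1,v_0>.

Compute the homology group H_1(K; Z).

Fix the vertex order v_0 < v_1 < v_2 < v_3 and write every simplex with vertices in increasing order. Then dim K = 1 and the simplices of K are:

  0-simplices (4): [v_0], [v_1], [v_2], [v_3]
  1-simplices (4): [v_0,v_1], [v_0,v_2], [v_1,v_3], [v_2,v_3]

Hence C_0 ≅ Z^4, C_1 ≅ Z^4.

∂_1: C_1 → C_0 sends each edge [p,q] (with p < q) to q − p.
The resulting 4×4 matrix has rank 3, and its Smith normal form has invariant factors (1,1,1).

Computing H_k = (kernel of ∂_k) / (image of ∂_{k+1}):

  H_1: rank ker ∂_1 − rank ∂_2 = (4 − 3) − 0 = 1, and there is no ∂_2, so H_1 = Z.

H_1 = Z.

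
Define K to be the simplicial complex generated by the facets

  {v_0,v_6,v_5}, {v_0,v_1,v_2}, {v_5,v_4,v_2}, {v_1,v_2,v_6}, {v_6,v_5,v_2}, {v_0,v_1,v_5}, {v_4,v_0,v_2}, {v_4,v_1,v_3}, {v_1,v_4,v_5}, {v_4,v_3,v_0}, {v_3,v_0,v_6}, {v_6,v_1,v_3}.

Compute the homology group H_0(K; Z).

H_0 ≅ Z.

We work with the vertex ordering v_0 < v_1 < v_2 < v_3 < v_4 < v_5 < v_6. The simplices of K, each written with vertices in increasing order, are:

  0-simplices (7): [v_0], [v_1], [v_2], [v_3], [v_4], [v_5], [v_6]
  1-simplices (18): (18 of them)
  2-simplices (12): (12 of them)

so the chain groups are C_0 ≅ Z^7, C_1 ≅ Z^18, C_2 ≅ Z^12.

∂_1: C_1 → C_0 maps an edge to its endpoints' difference, ∂[p,q] = q − p. For instance
  ∂[v_1,v_6] = [v_6] − [v_1].
This gives a 7×18 integer matrix of rank 6; reducing to Smith normal form yields diagonal entries (1,1,1,1,1,1).

∂_2: C_2 → C_1 acts by ∂[p,q,r] = [q,r] − [p,r] + [p,q]. For instance
  ∂[v_0,v_1,v_5] = [v_1,v_5] − [v_0,v_5] + [v_0,v_1],
  ∂[v_2,v_5,v_6] = [v_5,v_6] − [v_2,v_6] + [v_2,v_5].
This gives a 18×12 integer matrix of rank 12; reducing to Smith normal form yields diagonal entries (1,1,1,1,1,1,1,1,1,1,1,2).

From H_k ≅ ker(∂_k) / im(∂_{k+1}) we obtain:

  H_0: rank C_0 − rank ∂_1 = 7 − 6 = 1, and the invariant factors of ∂_1 are all 1, so H_0 ≅ Z.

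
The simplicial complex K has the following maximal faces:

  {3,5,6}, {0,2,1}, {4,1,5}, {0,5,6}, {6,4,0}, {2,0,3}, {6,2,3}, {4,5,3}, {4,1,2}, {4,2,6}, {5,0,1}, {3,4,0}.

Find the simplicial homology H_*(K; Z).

K has 7 vertices, 18 edges, 12 triangles.
rank ∂_0 = 0, rank ∂_1 = 6 ⇒ b_0 = 7 − 0 − 6 = 1; all invariant factors of ∂_1 are 1 so no torsion. So H_0 = Z.
rank ∂_1 = 6, rank ∂_2 = 12 ⇒ b_1 = 18 − 6 − 12 = 0; ∂_2 has invariant factor(s) [2] giving torsion. So H_1 = Z/2.
rank ∂_2 = 12, rank ∂_3 = 0 ⇒ b_2 = 12 − 12 − 0 = 0. So H_2 = 0.

H_0 ≅ Z,  H_1 ≅ Z/2,  H_2 = 0.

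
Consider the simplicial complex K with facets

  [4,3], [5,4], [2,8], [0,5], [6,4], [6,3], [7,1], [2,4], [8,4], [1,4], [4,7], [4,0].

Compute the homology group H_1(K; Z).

Take the total order 0 < 1 < 2 < 3 < 4 < 5 < 6 < 7 < 8 on the vertex set. Then K (dimension 1) consists of the simplices:

  0-simplices (9): [0], [1], [2], [3], [4], [5], [6], [7], [8]
  1-simplices (12): [0,4], [0,5], [1,4], [1,7], [2,4], [2,8], [3,4], [3,6], [4,5], [4,6], [4,7], [4,8]

Hence C_0 ≅ Z^9, C_1 ≅ Z^12.

∂_1: C_1 → C_0 is given by ∂[p,q] = [q] − [p].
As a 9×12 matrix over Z this has rank 8, with invariant factors (1,1,1,1,1,1,1,1).

From H_k ≅ ker(∂_k) / im(∂_{k+1}) we obtain:

  H_1: rank ker ∂_1 − rank ∂_2 = (12 − 8) − 0 = 4, and there is no ∂_2, so H_1 = Z^4.

(K is a triangulation of a wedge of 4 circles.)

H_1 ≅ Z^4.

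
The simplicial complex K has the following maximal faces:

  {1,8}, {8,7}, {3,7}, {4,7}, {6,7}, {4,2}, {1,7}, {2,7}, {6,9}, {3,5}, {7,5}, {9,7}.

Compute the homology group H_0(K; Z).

Fix the vertex order 1 < 2 < 3 < 4 < 5 < 6 < 7 < 8 < 9 and write every simplex with vertices in increasing order. Then dim K = 1 and the simplices of K are:

  0-simplices (9): [1], [2], [3], [4], [5], [6], [7], [8], [9]
  1-simplices (12): [1,7], [1,8], [2,4], [2,7], [3,5], [3,7], [4,7], [5,7], [6,7], [6,9], [7,8], [7,9]

Hence C_0 ≅ Z^9, C_1 ≅ Z^12.

The boundary map ∂_1: C_1 → C_0 maps an edge to its endpoints' difference, ∂[p,q] = q − p. For instance
  ∂[3,7] = [7] − [3].
The resulting 9×12 matrix has rank 8, and its Smith normal form has invariant factors (1,1,1,1,1,1,1,1).

From H_k ≅ ker(∂_k) / im(∂_{k+1}) we obtain:

  H_0: rank C_0 − rank ∂_1 = 9 − 8 = 1, and the invariant factors of ∂_1 are all 1, so H_0 = Z.

H_0 = Z.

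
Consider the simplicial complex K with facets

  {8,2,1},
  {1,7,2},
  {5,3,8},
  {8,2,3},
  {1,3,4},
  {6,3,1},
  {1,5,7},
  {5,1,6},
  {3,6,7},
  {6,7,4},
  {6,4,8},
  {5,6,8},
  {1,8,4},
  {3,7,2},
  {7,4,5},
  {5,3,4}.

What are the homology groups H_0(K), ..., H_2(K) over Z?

H_0 ≅ Z,  H_1 ≅ Z^2,  H_2 ≅ Z.

Order the vertices as 1 < 2 < 3 < 4 < 5 < 6 < 7 < 8. Listing each simplex with vertices in this order, K has dimension 2 with simplices:

  0-simplices (8): [1], [2], [3], [4], [5], [6], [7], [8]
  1-simplices (24): (24 of them)
  2-simplices (16): [1,2,7], [1,2,8], [1,3,4], [1,3,6], [1,4,8], [1,5,6], [1,5,7], [2,3,7], [2,3,8], [3,4,5], [3,5,8], [3,6,7], [4,5,7], [4,6,7], [4,6,8], [5,6,8]

Hence C_0 ≅ Z^8, C_1 ≅ Z^24, C_2 ≅ Z^16.

The boundary map ∂_1: C_1 → C_0 sends each edge [p,q] (with p < q) to q − p. For instance
  ∂[3,5] = [5] − [3].
This gives a 8×24 integer matrix of rank 7; reducing to Smith normal form yields diagonal entries (1,1,1,1,1,1,1).

Boundary ∂_2: C_2 → C_1 sends each 2-simplex [p,q,r] to [q,r] − [p,r] + [p,q]. For instance
  ∂[3,5,8] = [5,8] − [3,8] + [3,5],
  ∂[4,6,7] = [6,7] − [4,7] + [4,6].
This gives a 24×16 integer matrix of rank 15; reducing to Smith normal form yields diagonal entries (1,1,1,1,1,1,1,1,1,1,1,1,1,1,1).

Computing H_k = (kernel of ∂_k) / (image of ∂_{k+1}):

  H_0: rank C_0 − rank ∂_1 = 8 − 7 = 1, and the invariant factors of ∂_1 are all 1, so H_0 ≅ Z.
  H_1: rank ker ∂_1 − rank ∂_2 = (24 − 7) − 15 = 2, and the invariant factors of ∂_2 are all 1, so H_1 ≅ Z^2.
  H_2: rank ker ∂_2 − rank ∂_3 = (16 − 15) − 0 = 1, and there is no ∂_3, so H_2 ≅ Z.

(K is a triangulation of the torus T^2.)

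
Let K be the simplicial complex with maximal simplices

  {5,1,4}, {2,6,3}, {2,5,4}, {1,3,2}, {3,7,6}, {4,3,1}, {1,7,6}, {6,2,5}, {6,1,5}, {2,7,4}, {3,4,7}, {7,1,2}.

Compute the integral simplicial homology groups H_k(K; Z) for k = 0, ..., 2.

We work with the vertex ordering 1 < 2 < 3 < 4 < 5 < 6 < 7. The simplices of K, each written with vertices in increasing order, are:

  0-simplices (7): [1], [2], [3], [4], [5], [6], [7]
  1-simplices (18): [1,2], [1,3], [1,4], [1,5], [1,6], [1,7], [2,3], [2,4], [2,5], [2,6], [2,7], [3,4], [3,6], [3,7], [4,5], [4,7], [5,6], [6,7]
  2-simplices (12): [1,2,3], [1,2,7], [1,3,4], [1,4,5], [1,5,6], [1,6,7], [2,3,6], [2,4,5], [2,4,7], [2,5,6], [3,4,7], [3,6,7]

giving chain groups C_0 ≅ Z^7, C_1 ≅ Z^18, C_2 ≅ Z^12.

Boundary ∂_1: C_1 → C_0 maps an edge to its endpoints' difference, ∂[p,q] = q − p. For instance
  ∂[1,6] = [6] − [1].
The 7×18 boundary matrix has rank 6 and Smith normal form diag(1,1,1,1,1,1).

∂_2: C_2 → C_1 sends each 2-simplex [p,q,r] to [q,r] − [p,r] + [p,q]. For instance
  ∂[1,5,6] = [5,6] − [1,6] + [1,5],
  ∂[1,2,7] = [2,7] − [1,7] + [1,2].
The resulting 18×12 matrix has rank 12, and its Smith normal form has invariant factors (1,1,1,1,1,1,1,1,1,1,1,2).

Reading off H_k = ker ∂_k / im ∂_{k+1}:

  H_0: rank C_0 − rank ∂_1 = 7 − 6 = 1, and the invariant factors of ∂_1 are all 1, so H_0 ≅ Z.
  H_1: rank ker ∂_1 − rank ∂_2 = (18 − 6) − 12 = 0, and ∂_2 has invariant factor 2 > 1, so H_1 ≅ Z/2.
  H_2: rank ker ∂_2 − rank ∂_3 = (12 − 12) − 0 = 0, and there is no ∂_3, so H_2 ≅ 0.

H_0 = Z,  H_1 = Z/2,  H_2 = 0.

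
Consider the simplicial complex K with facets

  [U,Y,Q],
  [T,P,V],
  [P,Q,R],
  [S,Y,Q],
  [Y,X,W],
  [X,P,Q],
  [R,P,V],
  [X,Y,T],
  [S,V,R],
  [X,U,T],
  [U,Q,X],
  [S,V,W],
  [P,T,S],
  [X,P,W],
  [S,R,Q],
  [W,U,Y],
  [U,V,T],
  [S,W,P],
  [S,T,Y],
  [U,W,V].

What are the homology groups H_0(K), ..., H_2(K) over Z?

We work with the vertex ordering P < Q < R < S < T < U < V < W < X < Y. The simplices of K, each written with vertices in increasing order, are:

  0-simplices (10): P, Q, R, S, T, U, V, W, X, Y
  1-simplices (30): PQ, PR, PS, PT, PV, PW, PX, QR, QS, QU, QX, QY, RS, RV, ST, SV, SW, SY, TU, TV, TX, TY, UV, UW, UX, UY, VW, WX, WY, XY
  2-simplices (20): PQR, PQX, PRV, PST, PSW, PTV, PWX, QRS, QSY, QUX, QUY, RSV, STY, SVW, TUV, TUX, TXY, UVW, UWY, WXY

so the chain groups are C_0 ≅ Z^10, C_1 ≅ Z^30, C_2 ≅ Z^20.

Boundary ∂_1: C_1 → C_0 maps an edge to its endpoints' difference, ∂[p,q] = q − p. For instance
  ∂QU = U − Q.
The resulting 10×30 matrix has rank 9, and its Smith normal form has invariant factors (1,1,1,1,1,1,1,1,1).

∂_2: C_2 → C_1 sends each 2-simplex [p,q,r] to [q,r] − [p,r] + [p,q]. For instance
  ∂PSW = SW − PW + PS,
  ∂QUX = UX − QX + QU.
As a 30×20 matrix over Z this has rank 20, with invariant factors (1,1,1,1,1,1,1,1,1,1,1,1,1,1,1,1,1,1,1,2).

Reading off H_k = ker ∂_k / im ∂_{k+1}:

  H_0: rank C_0 − rank ∂_1 = 10 − 9 = 1, and the invariant factors of ∂_1 are all 1, so H_0 ≅ Z.
  H_1: rank ker ∂_1 − rank ∂_2 = (30 − 9) − 20 = 1, and ∂_2 has invariant factor 2 > 1, so H_1 ≅ Z ⊕ Z/2Z.
  H_2: rank ker ∂_2 − rank ∂_3 = (20 − 20) − 0 = 0, and there is no ∂_3, so H_2 ≅ 0.

H_0 = Z,  H_1 = Z ⊕ Z/2Z,  H_2 = 0.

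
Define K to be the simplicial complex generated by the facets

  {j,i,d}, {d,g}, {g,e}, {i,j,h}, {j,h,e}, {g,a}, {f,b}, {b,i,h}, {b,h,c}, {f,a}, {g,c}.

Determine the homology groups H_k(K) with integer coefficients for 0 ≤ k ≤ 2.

Order the vertices as a < b < c < d < e < f < g < h < i < j. Listing each simplex with vertices in this order, K has dimension 2 with simplices:

  0-simplices (10): a, b, c, d, e, f, g, h, i, j
  1-simplices (17): af, ag, bc, bf, bh, bi, cg, ch, dg, di, dj, eg, eh, ej, hi, hj, ij
  2-simplices (5): bch, bhi, dij, ehj, hij

giving chain groups C_0 ≅ Z^10, C_1 ≅ Z^17, C_2 ≅ Z^5.

∂_1: C_1 → C_0 maps an edge to its endpoints' difference, ∂[p,q] = q − p. For instance
  ∂eg = g − e.
As a 10×17 matrix over Z this has rank 9, with invariant factors (1,1,1,1,1,1,1,1,1).

∂_2: C_2 → C_1 maps a triangle to the signed sum of its edges. For instance
  ∂bch = ch − bh + bc,
  ∂bhi = hi − bi + bh.
As a 17×5 matrix over Z this has rank 5, with invariant factors (1,1,1,1,1).

Computing H_k = (kernel of ∂_k) / (image of ∂_{k+1}):

  H_0: rank C_0 − rank ∂_1 = 10 − 9 = 1, and the invariant factors of ∂_1 are all 1, so H_0 ≅ Z.
  H_1: rank ker ∂_1 − rank ∂_2 = (17 − 9) − 5 = 3, and the invariant factors of ∂_2 are all 1, so H_1 ≅ Z^3.
  H_2: rank ker ∂_2 − rank ∂_3 = (5 − 5) − 0 = 0, and there is no ∂_3, so H_2 ≅ 0.

H_0 ≅ Z,  H_1 ≅ Z^3,  H_2 = 0.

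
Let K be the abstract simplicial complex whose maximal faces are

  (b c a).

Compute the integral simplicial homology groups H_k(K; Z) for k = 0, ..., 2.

Order the vertices as a < b < c. Listing each simplex with vertices in this order, K has dimension 2 with simplices:

  0-simplices (3): a, b, c
  1-simplices (3): ab, ac, bc
  2-simplices (1): abc

giving chain groups C_0 ≅ Z^3, C_1 ≅ Z^3, C_2 ≅ Z^1.

Boundary ∂_1: C_1 → C_0 maps an edge to its endpoints' difference, ∂[p,q] = q − p. For instance
  ∂ab = b − a.
The resulting 3×3 matrix has rank 2, and its Smith normal form has invariant factors (1,1).

Boundary ∂_2: C_2 → C_1 acts by ∂[p,q,r] = [q,r] − [p,r] + [p,q]. For instance
  ∂abc = bc − ac + ab.
The 3×1 boundary matrix has rank 1 and Smith normal form diag(1).

Reading off H_k = ker ∂_k / im ∂_{k+1}:

  H_0: rank C_0 − rank ∂_1 = 3 − 2 = 1, and the invariant factors of ∂_1 are all 1, so H_0 ≅ Z.
  H_1: rank ker ∂_1 − rank ∂_2 = (3 − 2) − 1 = 0, and the invariant factors of ∂_2 are all 1, so H_1 ≅ 0.
  H_2: rank ker ∂_2 − rank ∂_3 = (1 − 1) − 0 = 0, and there is no ∂_3, so H_2 ≅ 0.

(K is a triangulation of the 2-simplex.)

H_0 = Z,  H_1 = 0,  H_2 = 0.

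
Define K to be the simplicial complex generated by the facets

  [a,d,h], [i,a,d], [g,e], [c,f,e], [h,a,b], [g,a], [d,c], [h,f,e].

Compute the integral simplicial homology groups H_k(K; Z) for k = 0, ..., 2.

H_0 ≅ Z,  H_1 ≅ Z^2,  H_2 = 0.

Order the vertices as a < b < c < d < e < f < g < h < i. Listing each simplex with vertices in this order, K has dimension 2 with simplices:

  0-simplices (9): a, b, c, d, e, f, g, h, i
  1-simplices (15): ab, ad, ag, ah, ai, bh, cd, ce, cf, dh, di, ef, eg, eh, fh
  2-simplices (5): abh, adh, adi, cef, efh

Hence C_0 ≅ Z^9, C_1 ≅ Z^15, C_2 ≅ Z^5.

Boundary ∂_1: C_1 → C_0 maps an edge to its endpoints' difference, ∂[p,q] = q − p. For instance
  ∂ab = b − a.
The resulting 9×15 matrix has rank 8, and its Smith normal form has invariant factors (1,1,1,1,1,1,1,1).

The boundary map ∂_2: C_2 → C_1 acts by ∂[p,q,r] = [q,r] − [p,r] + [p,q]. For instance
  ∂efh = fh − eh + ef,
  ∂adi = di − ai + ad.
This gives a 15×5 integer matrix of rank 5; reducing to Smith normal form yields diagonal entries (1,1,1,1,1).

Now H_k = ker ∂_k / im ∂_{k+1}, so:

  H_0: rank C_0 − rank ∂_1 = 9 − 8 = 1, and the invariant factors of ∂_1 are all 1, so H_0 ≅ Z.
  H_1: rank ker ∂_1 − rank ∂_2 = (15 − 8) − 5 = 2, and the invariant factors of ∂_2 are all 1, so H_1 ≅ Z^2.
  H_2: rank ker ∂_2 − rank ∂_3 = (5 − 5) − 0 = 0, and there is no ∂_3, so H_2 ≅ 0.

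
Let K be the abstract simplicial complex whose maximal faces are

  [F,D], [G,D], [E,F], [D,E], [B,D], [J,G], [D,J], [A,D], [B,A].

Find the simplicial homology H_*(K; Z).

Fix the vertex order A < B < D < E < F < G < J and write every simplex with vertices in increasing order. Then dim K = 1 and the simplices of K are:

  0-simplices (7): A, B, D, E, F, G, J
  1-simplices (9): AB, AD, BD, DE, DF, DG, DJ, EF, GJ

giving chain groups C_0 ≅ Z^7, C_1 ≅ Z^9.

∂_1: C_1 → C_0 maps an edge to its endpoints' difference, ∂[p,q] = q − p. For instance
  ∂DJ = J − D.
This gives a 7×9 integer matrix of rank 6; reducing to Smith normal form yields diagonal entries (1,1,1,1,1,1).

Computing H_k = (kernel of ∂_k) / (image of ∂_{k+1}):

  H_0: rank C_0 − rank ∂_1 = 7 − 6 = 1, and the invariant factors of ∂_1 are all 1, so H_0 = Z.
  H_1: rank ker ∂_1 − rank ∂_2 = (9 − 6) − 0 = 3, and there is no ∂_2, so H_1 = Z^3.

(K is a triangulation of a wedge of 3 circles.)

H_0 ≅ Z,  H_1 ≅ Z^3.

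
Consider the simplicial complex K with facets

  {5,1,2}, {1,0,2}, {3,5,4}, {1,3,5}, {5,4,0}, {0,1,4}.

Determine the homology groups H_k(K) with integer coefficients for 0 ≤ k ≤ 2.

H_0 ≅ Z,  H_1 ≅ Z,  H_2 = 0.

K has 6 vertices, 12 edges, 6 triangles.
rank ∂_0 = 0, rank ∂_1 = 5 ⇒ b_0 = 6 − 0 − 5 = 1; all invariant factors of ∂_1 are 1 so no torsion. So H_0 ≅ Z.
rank ∂_1 = 5, rank ∂_2 = 6 ⇒ b_1 = 12 − 5 − 6 = 1; all invariant factors of ∂_2 are 1 so no torsion. So H_1 ≅ Z.
rank ∂_2 = 6, rank ∂_3 = 0 ⇒ b_2 = 6 − 6 − 0 = 0. So H_2 ≅ 0.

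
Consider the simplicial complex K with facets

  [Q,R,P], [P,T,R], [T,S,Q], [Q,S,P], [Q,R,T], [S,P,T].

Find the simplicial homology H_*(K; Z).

Order the vertices as P < Q < R < S < T. Listing each simplex with vertices in this order, K has dimension 2 with simplices:

  0-simplices (5): P, Q, R, S, T
  1-simplices (9): PQ, PR, PS, PT, QR, QS, QT, RT, ST
  2-simplices (6): PQR, PQS, PRT, PST, QRT, QST

so the chain groups are C_0 ≅ Z^5, C_1 ≅ Z^9, C_2 ≅ Z^6.

∂_1: C_1 → C_0 maps an edge to its endpoints' difference, ∂[p,q] = q − p.
The 5×9 boundary matrix has rank 4 and Smith normal form diag(1,1,1,1).

The boundary map ∂_2: C_2 → C_1 maps a triangle to the signed sum of its edges. For instance
  ∂PQR = QR − PR + PQ,
  ∂QRT = RT − QT + QR.
The 9×6 boundary matrix has rank 5 and Smith normal form diag(1,1,1,1,1).

Computing H_k = (kernel of ∂_k) / (image of ∂_{k+1}):

  H_0: rank C_0 − rank ∂_1 = 5 − 4 = 1, and the invariant factors of ∂_1 are all 1, so H_0 = Z.
  H_1: rank ker ∂_1 − rank ∂_2 = (9 − 4) − 5 = 0, and the invariant factors of ∂_2 are all 1, so H_1 = 0.
  H_2: rank ker ∂_2 − rank ∂_3 = (6 − 5) − 0 = 1, and there is no ∂_3, so H_2 = Z.

As a check, the Euler characteristic is 5 − 9 + 6 = 2, which agrees with 1 − 0 + 1 = 2.
(K is a triangulation of the 2-sphere S^2.)

H_0 ≅ Z,  H_1 = 0,  H_2 ≅ Z.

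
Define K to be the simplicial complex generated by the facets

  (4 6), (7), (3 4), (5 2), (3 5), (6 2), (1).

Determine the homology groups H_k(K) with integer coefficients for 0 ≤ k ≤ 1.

Order the vertices as 1 < 2 < 3 < 4 < 5 < 6 < 7. Listing each simplex with vertices in this order, K has dimension 1 with simplices:

  0-simplices (7): [1], [2], [3], [4], [5], [6], [7]
  1-simplices (5): [2,5], [2,6], [3,4], [3,5], [4,6]

Hence C_0 ≅ Z^7, C_1 ≅ Z^5.

The boundary map ∂_1: C_1 → C_0 sends each edge [p,q] (with p < q) to q − p. For instance
  ∂[3,4] = [4] − [3].
The 7×5 boundary matrix has rank 4 and Smith normal form diag(1,1,1,1).

Now H_k = ker ∂_k / im ∂_{k+1}, so:

  H_0: rank C_0 − rank ∂_1 = 7 − 4 = 3, and the invariant factors of ∂_1 are all 1, so H_0 ≅ Z^3.
  H_1: rank ker ∂_1 − rank ∂_2 = (5 − 4) − 0 = 1, and there is no ∂_2, so H_1 ≅ Z.

As a check, the Euler characteristic is 7 − 5 = 2, which agrees with 3 − 1 = 2.
(K is a triangulation of the disjoint union of a set of 2 points and the circle S^1.)

H_0 ≅ Z^3,  H_1 ≅ Z.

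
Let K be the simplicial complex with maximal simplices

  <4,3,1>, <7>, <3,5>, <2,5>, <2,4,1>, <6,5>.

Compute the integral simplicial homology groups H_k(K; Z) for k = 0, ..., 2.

We work with the vertex ordering 1 < 2 < 3 < 4 < 5 < 6 < 7. The simplices of K, each written with vertices in increasing order, are:

  0-simplices (7): [1], [2], [3], [4], [5], [6], [7]
  1-simplices (8): [1,2], [1,3], [1,4], [2,4], [2,5], [3,4], [3,5], [5,6]
  2-simplices (2): [1,2,4], [1,3,4]

so the chain groups are C_0 ≅ Z^7, C_1 ≅ Z^8, C_2 ≅ Z^2.

∂_1: C_1 → C_0 sends each edge [p,q] (with p < q) to q − p. For instance
  ∂[3,4] = [4] − [3].
This gives a 7×8 integer matrix of rank 5; reducing to Smith normal form yields diagonal entries (1,1,1,1,1).

Boundary ∂_2: C_2 → C_1 maps a triangle to the signed sum of its edges. For instance
  ∂[1,3,4] = [3,4] − [1,4] + [1,3],
  ∂[1,2,4] = [2,4] − [1,4] + [1,2].
The 8×2 boundary matrix has rank 2 and Smith normal form diag(1,1).

From H_k ≅ ker(∂_k) / im(∂_{k+1}) we obtain:

  H_0: rank C_0 − rank ∂_1 = 7 − 5 = 2, and the invariant factors of ∂_1 are all 1, so H_0 ≅ Z^2.
  H_1: rank ker ∂_1 − rank ∂_2 = (8 − 5) − 2 = 1, and the invariant factors of ∂_2 are all 1, so H_1 ≅ Z.
  H_2: rank ker ∂_2 − rank ∂_3 = (2 − 2) − 0 = 0, and there is no ∂_3, so H_2 ≅ 0.

As a check, the Euler characteristic is 7 − 8 + 2 = 1, which agrees with 2 − 1 + 0 = 1.

H_0 = Z^2,  H_1 = Z,  H_2 = 0.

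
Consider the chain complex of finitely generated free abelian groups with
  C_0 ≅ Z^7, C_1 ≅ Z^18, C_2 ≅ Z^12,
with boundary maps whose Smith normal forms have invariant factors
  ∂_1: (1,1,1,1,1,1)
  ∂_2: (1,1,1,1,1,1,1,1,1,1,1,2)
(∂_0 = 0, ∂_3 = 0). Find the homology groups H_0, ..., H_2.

H_0: b_0 = 7 − 0 − 6 = 1; torsion from ∂_1 factors > 1: none. So H_0 = Z.
H_1: b_1 = 18 − 6 − 12 = 0; torsion from ∂_2 factors > 1: [2]. So H_1 = Z/2.
H_2: b_2 = 12 − 12 − 0 = 0; torsion from ∂_3 factors > 1: none. So H_2 = 0.

H_0 = Z,  H_1 = Z/2,  H_2 = 0.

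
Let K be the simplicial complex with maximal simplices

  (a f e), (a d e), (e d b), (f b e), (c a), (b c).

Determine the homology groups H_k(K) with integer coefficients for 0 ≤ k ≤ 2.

H_0 ≅ Z,  H_1 ≅ Z,  H_2 = 0.

Order the vertices as a < b < c < d < e < f. Listing each simplex with vertices in this order, K has dimension 2 with simplices:

  0-simplices (6): a, b, c, d, e, f
  1-simplices (10): ac, ad, ae, af, bc, bd, be, bf, de, ef
  2-simplices (4): ade, aef, bde, bef

giving chain groups C_0 ≅ Z^6, C_1 ≅ Z^10, C_2 ≅ Z^4.

Boundary ∂_1: C_1 → C_0 maps an edge to its endpoints' difference, ∂[p,q] = q − p. For instance
  ∂ad = d − a.
This gives a 6×10 integer matrix of rank 5; reducing to Smith normal form yields diagonal entries (1,1,1,1,1).

∂_2: C_2 → C_1 maps a triangle to the signed sum of its edges. For instance
  ∂bef = ef − bf + be,
  ∂aef = ef − af + ae.
The 10×4 boundary matrix has rank 4 and Smith normal form diag(1,1,1,1).

Computing H_k = (kernel of ∂_k) / (image of ∂_{k+1}):

  H_0: rank C_0 − rank ∂_1 = 6 − 5 = 1, and the invariant factors of ∂_1 are all 1, so H_0 = Z.
  H_1: rank ker ∂_1 − rank ∂_2 = (10 − 5) − 4 = 1, and the invariant factors of ∂_2 are all 1, so H_1 = Z.
  H_2: rank ker ∂_2 − rank ∂_3 = (4 − 4) − 0 = 0, and there is no ∂_3, so H_2 = 0.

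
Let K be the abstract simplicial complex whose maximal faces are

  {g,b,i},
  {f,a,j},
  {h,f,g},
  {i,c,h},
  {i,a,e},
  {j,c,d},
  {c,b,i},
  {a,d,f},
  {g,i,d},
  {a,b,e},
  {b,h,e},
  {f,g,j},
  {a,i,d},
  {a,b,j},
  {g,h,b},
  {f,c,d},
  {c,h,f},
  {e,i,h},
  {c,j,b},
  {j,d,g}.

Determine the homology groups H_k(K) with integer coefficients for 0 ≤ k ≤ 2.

H_0 ≅ Z,  H_1 ≅ Z ⊕ Z/2,  H_2 = 0.

We work with the vertex ordering a < b < c < d < e < f < g < h < i < j. The simplices of K, each written with vertices in increasing order, are:

  0-simplices (10): a, b, c, d, e, f, g, h, i, j
  1-simplices (30): ab, ad, ae, af, ai, aj, bc, be, bg, bh, bi, bj, cd, cf, ch, ci, cj, df, dg, di, dj, eh, ei, fg, fh, fj, gh, gi, gj, hi
  2-simplices (20): abe, abj, adf, adi, aei, afj, bci, bcj, beh, bgh, bgi, cdf, cdj, cfh, chi, dgi, dgj, ehi, fgh, fgj

so the chain groups are C_0 ≅ Z^10, C_1 ≅ Z^30, C_2 ≅ Z^20.

Boundary ∂_1: C_1 → C_0 is given by ∂[p,q] = [q] − [p]. For instance
  ∂aj = j − a.
The resulting 10×30 matrix has rank 9, and its Smith normal form has invariant factors (1,1,1,1,1,1,1,1,1).

Boundary ∂_2: C_2 → C_1 maps a triangle to the signed sum of its edges. For instance
  ∂bci = ci − bi + bc,
  ∂bcj = cj − bj + bc.
As a 30×20 matrix over Z this has rank 20, with invariant factors (1,1,1,1,1,1,1,1,1,1,1,1,1,1,1,1,1,1,1,2).

Now H_k = ker ∂_k / im ∂_{k+1}, so:

  H_0: rank C_0 − rank ∂_1 = 10 − 9 = 1, and the invariant factors of ∂_1 are all 1, so H_0 = Z.
  H_1: rank ker ∂_1 − rank ∂_2 = (30 − 9) − 20 = 1, and ∂_2 has invariant factor 2 > 1, so H_1 = Z ⊕ Z/2.
  H_2: rank ker ∂_2 − rank ∂_3 = (20 − 20) − 0 = 0, and there is no ∂_3, so H_2 = 0.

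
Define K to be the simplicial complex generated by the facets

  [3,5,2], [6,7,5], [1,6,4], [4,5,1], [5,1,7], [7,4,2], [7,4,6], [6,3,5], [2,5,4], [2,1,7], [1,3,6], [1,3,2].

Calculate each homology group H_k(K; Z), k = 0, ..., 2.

Take the total order 1 < 2 < 3 < 4 < 5 < 6 < 7 on the vertex set. Then K (dimension 2) consists of the simplices:

  0-simplices (7): [1], [2], [3], [4], [5], [6], [7]
  1-simplices (18): [1,2], [1,3], [1,4], [1,5], [1,6], [1,7], [2,3], [2,4], [2,5], [2,7], [3,5], [3,6], [4,5], [4,6], [4,7], [5,6], [5,7], [6,7]
  2-simplices (12): [1,2,3], [1,2,7], [1,3,6], [1,4,5], [1,4,6], [1,5,7], [2,3,5], [2,4,5], [2,4,7], [3,5,6], [4,6,7], [5,6,7]

Hence C_0 ≅ Z^7, C_1 ≅ Z^18, C_2 ≅ Z^12.

∂_1: C_1 → C_0 is given by ∂[p,q] = [q] − [p]. For instance
  ∂[1,3] = [3] − [1].
This gives a 7×18 integer matrix of rank 6; reducing to Smith normal form yields diagonal entries (1,1,1,1,1,1).

Boundary ∂_2: C_2 → C_1 acts by ∂[p,q,r] = [q,r] − [p,r] + [p,q]. For instance
  ∂[4,6,7] = [6,7] − [4,7] + [4,6],
  ∂[1,4,5] = [4,5] − [1,5] + [1,4].
The resulting 18×12 matrix has rank 12, and its Smith normal form has invariant factors (1,1,1,1,1,1,1,1,1,1,1,2).

Computing H_k = (kernel of ∂_k) / (image of ∂_{k+1}):

  H_0: rank C_0 − rank ∂_1 = 7 − 6 = 1, and the invariant factors of ∂_1 are all 1, so H_0 = Z.
  H_1: rank ker ∂_1 − rank ∂_2 = (18 − 6) − 12 = 0, and ∂_2 has invariant factor 2 > 1, so H_1 = Z/2.
  H_2: rank ker ∂_2 − rank ∂_3 = (12 − 12) − 0 = 0, and there is no ∂_3, so H_2 = 0.

(K is a triangulation of the real projective plane RP^2.)

H_0 = Z,  H_1 = Z/2,  H_2 = 0.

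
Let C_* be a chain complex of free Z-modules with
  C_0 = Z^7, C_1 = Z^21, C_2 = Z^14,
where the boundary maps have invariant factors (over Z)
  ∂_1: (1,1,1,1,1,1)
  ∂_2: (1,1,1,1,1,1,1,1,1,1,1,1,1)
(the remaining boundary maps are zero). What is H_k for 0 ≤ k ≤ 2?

H_0 = Z,  H_1 = Z^2,  H_2 = Z.

H_0: b_0 = 7 − 0 − 6 = 1; torsion from ∂_1 factors > 1: none. So H_0 = Z.
H_1: b_1 = 21 − 6 − 13 = 2; torsion from ∂_2 factors > 1: none. So H_1 = Z^2.
H_2: b_2 = 14 − 13 − 0 = 1; torsion from ∂_3 factors > 1: none. So H_2 = Z.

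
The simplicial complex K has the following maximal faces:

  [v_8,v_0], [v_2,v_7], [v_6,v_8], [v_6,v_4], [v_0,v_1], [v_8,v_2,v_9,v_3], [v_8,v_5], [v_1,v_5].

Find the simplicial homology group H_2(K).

Take the total order v_0 < v_1 < v_2 < v_3 < v_4 < v_5 < v_6 < v_7 < v_8 < v_9 on the vertex set. Then K (dimension 3) consists of the simplices:

  0-simplices (10): [v_0], [v_1], [v_2], [v_3], [v_4], [v_5], [v_6], [v_7], [v_8], [v_9]
  1-simplices (13): [v_0,v_1], [v_0,v_8], [v_1,v_5], [v_2,v_3], [v_2,v_7], [v_2,v_8], [v_2,v_9], [v_3,v_8], [v_3,v_9], [v_4,v_6], [v_5,v_8], [v_6,v_8], [v_8,v_9]
  2-simplices (4): [v_2,v_3,v_8], [v_2,v_3,v_9], [v_2,v_8,v_9], [v_3,v_8,v_9]
  3-simplices (1): [v_2,v_3,v_8,v_9]

Hence C_0 ≅ Z^10, C_1 ≅ Z^13, C_2 ≅ Z^4, C_3 ≅ Z^1.

∂_1: C_1 → C_0 is given by ∂[p,q] = [q] − [p].
This gives a 10×13 integer matrix of rank 9; reducing to Smith normal form yields diagonal entries (1,1,1,1,1,1,1,1,1).

∂_2: C_2 → C_1 maps a triangle to the signed sum of its edges. For instance
  ∂[v_2,v_3,v_8] = [v_3,v_8] − [v_2,v_8] + [v_2,v_3],
  ∂[v_3,v_8,v_9] = [v_8,v_9] − [v_3,v_9] + [v_3,v_8].
This gives a 13×4 integer matrix of rank 3; reducing to Smith normal form yields diagonal entries (1,1,1).

The boundary map ∂_3: C_3 → C_2 sends each 3-simplex σ to the alternating sum Σ_i (−1)^i (σ with its i-th vertex removed). For instance
  ∂[v_2,v_3,v_8,v_9] = [v_3,v_8,v_9] − [v_2,v_8,v_9] + [v_2,v_3,v_9] − [v_2,v_3,v_8].
The 4×1 boundary matrix has rank 1 and Smith normal form diag(1).

From H_k ≅ ker(∂_k) / im(∂_{k+1}) we obtain:

  H_2: rank ker ∂_2 − rank ∂_3 = (4 − 3) − 1 = 0, and the invariant factors of ∂_3 are all 1, so H_2 = 0.

H_2 = 0.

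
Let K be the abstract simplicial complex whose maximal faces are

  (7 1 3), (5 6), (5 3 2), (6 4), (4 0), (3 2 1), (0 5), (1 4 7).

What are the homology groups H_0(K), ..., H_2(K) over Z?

K has 8 vertices, 13 edges, 4 triangles.
rank ∂_0 = 0, rank ∂_1 = 7 ⇒ b_0 = 8 − 0 − 7 = 1; all invariant factors of ∂_1 are 1 so no torsion. So H_0 ≅ Z.
rank ∂_1 = 7, rank ∂_2 = 4 ⇒ b_1 = 13 − 7 − 4 = 2; all invariant factors of ∂_2 are 1 so no torsion. So H_1 ≅ Z^2.
rank ∂_2 = 4, rank ∂_3 = 0 ⇒ b_2 = 4 − 4 − 0 = 0. So H_2 ≅ 0.

H_0 ≅ Z,  H_1 ≅ Z^2,  H_2 = 0.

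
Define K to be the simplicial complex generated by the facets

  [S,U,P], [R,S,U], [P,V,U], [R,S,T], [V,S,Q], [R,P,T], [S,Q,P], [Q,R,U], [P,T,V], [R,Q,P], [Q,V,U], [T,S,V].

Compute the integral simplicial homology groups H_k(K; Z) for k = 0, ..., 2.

H_0 ≅ Z,  H_1 ≅ Z/2,  H_2 = 0.

Order the vertices as P < Q < R < S < T < U < V. Listing each simplex with vertices in this order, K has dimension 2 with simplices:

  0-simplices (7): P, Q, R, S, T, U, V
  1-simplices (18): PQ, PR, PS, PT, PU, PV, QR, QS, QU, QV, RS, RT, RU, ST, SU, SV, TV, UV
  2-simplices (12): PQR, PQS, PRT, PSU, PTV, PUV, QRU, QSV, QUV, RST, RSU, STV

giving chain groups C_0 ≅ Z^7, C_1 ≅ Z^18, C_2 ≅ Z^12.

The boundary map ∂_1: C_1 → C_0 is given by ∂[p,q] = [q] − [p]. For instance
  ∂QU = U − Q.
This gives a 7×18 integer matrix of rank 6; reducing to Smith normal form yields diagonal entries (1,1,1,1,1,1).

∂_2: C_2 → C_1 acts by ∂[p,q,r] = [q,r] − [p,r] + [p,q]. For instance
  ∂PSU = SU − PU + PS,
  ∂PTV = TV − PV + PT.
As a 18×12 matrix over Z this has rank 12, with invariant factors (1,1,1,1,1,1,1,1,1,1,1,2).

From H_k ≅ ker(∂_k) / im(∂_{k+1}) we obtain:

  H_0: rank C_0 − rank ∂_1 = 7 − 6 = 1, and the invariant factors of ∂_1 are all 1, so H_0 = Z.
  H_1: rank ker ∂_1 − rank ∂_2 = (18 − 6) − 12 = 0, and ∂_2 has invariant factor 2 > 1, so H_1 = Z/2.
  H_2: rank ker ∂_2 − rank ∂_3 = (12 − 12) − 0 = 0, and there is no ∂_3, so H_2 = 0.

(K is a triangulation of the real projective plane RP^2.)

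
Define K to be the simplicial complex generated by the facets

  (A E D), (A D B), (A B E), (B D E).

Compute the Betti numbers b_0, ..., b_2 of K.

b_0 = 1, b_1 = 0, b_2 = 1.

K has 4 vertices, 6 edges, 4 triangles.
rank ∂_0 = 0, rank ∂_1 = 3 ⇒ b_0 = 4 − 0 − 3 = 1; all invariant factors of ∂_1 are 1 so no torsion. So H_0 ≅ Z.
rank ∂_1 = 3, rank ∂_2 = 3 ⇒ b_1 = 6 − 3 − 3 = 0; all invariant factors of ∂_2 are 1 so no torsion. So H_1 ≅ 0.
rank ∂_2 = 3, rank ∂_3 = 0 ⇒ b_2 = 4 − 3 − 0 = 1. So H_2 ≅ Z.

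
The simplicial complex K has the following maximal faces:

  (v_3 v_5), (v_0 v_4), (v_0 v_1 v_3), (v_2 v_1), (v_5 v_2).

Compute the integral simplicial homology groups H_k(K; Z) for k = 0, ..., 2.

We work with the vertex ordering v_0 < v_1 < v_2 < v_3 < v_4 < v_5. The simplices of K, each written with vertices in increasing order, are:

  0-simplices (6): [v_0], [v_1], [v_2], [v_3], [v_4], [v_5]
  1-simplices (7): [v_0,v_1], [v_0,v_3], [v_0,v_4], [v_1,v_2], [v_1,v_3], [v_2,v_5], [v_3,v_5]
  2-simplices (1): [v_0,v_1,v_3]

so the chain groups are C_0 ≅ Z^6, C_1 ≅ Z^7, C_2 ≅ Z^1.

The boundary map ∂_1: C_1 → C_0 sends each edge [p,q] (with p < q) to q − p. For instance
  ∂[v_1,v_3] = [v_3] − [v_1].
The 6×7 boundary matrix has rank 5 and Smith normal form diag(1,1,1,1,1).

Boundary ∂_2: C_2 → C_1 acts by ∂[p,q,r] = [q,r] − [p,r] + [p,q]. For instance
  ∂[v_0,v_1,v_3] = [v_1,v_3] − [v_0,v_3] + [v_0,v_1].
This gives a 7×1 integer matrix of rank 1; reducing to Smith normal form yields diagonal entries (1).

Computing H_k = (kernel of ∂_k) / (image of ∂_{k+1}):

  H_0: rank C_0 − rank ∂_1 = 6 − 5 = 1, and the invariant factors of ∂_1 are all 1, so H_0 ≅ Z.
  H_1: rank ker ∂_1 − rank ∂_2 = (7 − 5) − 1 = 1, and the invariant factors of ∂_2 are all 1, so H_1 ≅ Z.
  H_2: rank ker ∂_2 − rank ∂_3 = (1 − 1) − 0 = 0, and there is no ∂_3, so H_2 ≅ 0.

As a check, the Euler characteristic is 6 − 7 + 1 = 0, which agrees with 1 − 1 + 0 = 0.

H_0 = Z,  H_1 = Z,  H_2 = 0.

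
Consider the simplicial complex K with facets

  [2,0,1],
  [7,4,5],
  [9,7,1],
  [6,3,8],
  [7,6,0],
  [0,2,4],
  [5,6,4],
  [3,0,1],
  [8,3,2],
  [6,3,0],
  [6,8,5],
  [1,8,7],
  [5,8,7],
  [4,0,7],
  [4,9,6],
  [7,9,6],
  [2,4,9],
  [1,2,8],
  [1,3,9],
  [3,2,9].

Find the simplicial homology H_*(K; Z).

H_0 = Z,  H_1 = Z ⊕ Z_2,  H_2 = 0.

Fix the vertex order 0 < 1 < 2 < 3 < 4 < 5 < 6 < 7 < 8 < 9 and write every simplex with vertices in increasing order. Then dim K = 2 and the simplices of K are:

  0-simplices (10): [0], [1], [2], [3], [4], [5], [6], [7], [8], [9]
  1-simplices (30): (30 of them)
  2-simplices (20): (20 of them)

giving chain groups C_0 ≅ Z^10, C_1 ≅ Z^30, C_2 ≅ Z^20.

The boundary map ∂_1: C_1 → C_0 sends each edge [p,q] (with p < q) to q − p. For instance
  ∂[1,7] = [7] − [1].
This gives a 10×30 integer matrix of rank 9; reducing to Smith normal form yields diagonal entries (1,1,1,1,1,1,1,1,1).

Boundary ∂_2: C_2 → C_1 acts by ∂[p,q,r] = [q,r] − [p,r] + [p,q]. For instance
  ∂[2,3,9] = [3,9] − [2,9] + [2,3],
  ∂[0,1,3] = [1,3] − [0,3] + [0,1].
The resulting 30×20 matrix has rank 20, and its Smith normal form has invariant factors (1,1,1,1,1,1,1,1,1,1,1,1,1,1,1,1,1,1,1,2).

From H_k ≅ ker(∂_k) / im(∂_{k+1}) we obtain:

  H_0: rank C_0 − rank ∂_1 = 10 − 9 = 1, and the invariant factors of ∂_1 are all 1, so H_0 ≅ Z.
  H_1: rank ker ∂_1 − rank ∂_2 = (30 − 9) − 20 = 1, and ∂_2 has invariant factor 2 > 1, so H_1 ≅ Z ⊕ Z_2.
  H_2: rank ker ∂_2 − rank ∂_3 = (20 − 20) − 0 = 0, and there is no ∂_3, so H_2 ≅ 0.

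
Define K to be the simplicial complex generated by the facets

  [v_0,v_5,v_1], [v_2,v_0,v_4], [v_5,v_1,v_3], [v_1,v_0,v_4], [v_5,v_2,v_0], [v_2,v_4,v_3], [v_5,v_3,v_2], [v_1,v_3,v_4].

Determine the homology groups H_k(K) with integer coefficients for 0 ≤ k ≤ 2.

Order the vertices as v_0 < v_1 < v_2 < v_3 < v_4 < v_5. Listing each simplex with vertices in this order, K has dimension 2 with simplices:

  0-simplices (6): [v_0], [v_1], [v_2], [v_3], [v_4], [v_5]
  1-simplices (12): [v_0,v_1], [v_0,v_2], [v_0,v_4], [v_0,v_5], [v_1,v_3], [v_1,v_4], [v_1,v_5], [v_2,v_3], [v_2,v_4], [v_2,v_5], [v_3,v_4], [v_3,v_5]
  2-simplices (8): [v_0,v_1,v_4], [v_0,v_1,v_5], [v_0,v_2,v_4], [v_0,v_2,v_5], [v_1,v_3,v_4], [v_1,v_3,v_5], [v_2,v_3,v_4], [v_2,v_3,v_5]

Hence C_0 ≅ Z^6, C_1 ≅ Z^12, C_2 ≅ Z^8.

The boundary map ∂_1: C_1 → C_0 sends each edge [p,q] (with p < q) to q − p. For instance
  ∂[v_2,v_4] = [v_4] − [v_2].
The resulting 6×12 matrix has rank 5, and its Smith normal form has invariant factors (1,1,1,1,1).

The boundary map ∂_2: C_2 → C_1 maps a triangle to the signed sum of its edges. For instance
  ∂[v_0,v_1,v_5] = [v_1,v_5] − [v_0,v_5] + [v_0,v_1],
  ∂[v_2,v_3,v_5] = [v_3,v_5] − [v_2,v_5] + [v_2,v_3].
This gives a 12×8 integer matrix of rank 7; reducing to Smith normal form yields diagonal entries (1,1,1,1,1,1,1).

Computing H_k = (kernel of ∂_k) / (image of ∂_{k+1}):

  H_0: rank C_0 − rank ∂_1 = 6 − 5 = 1, and the invariant factors of ∂_1 are all 1, so H_0 ≅ Z.
  H_1: rank ker ∂_1 − rank ∂_2 = (12 − 5) − 7 = 0, and the invariant factors of ∂_2 are all 1, so H_1 ≅ 0.
  H_2: rank ker ∂_2 − rank ∂_3 = (8 − 7) − 0 = 1, and there is no ∂_3, so H_2 ≅ Z.

As a check, the Euler characteristic is 6 − 12 + 8 = 2, which agrees with 1 − 0 + 1 = 2.

H_0 ≅ Z,  H_1 = 0,  H_2 ≅ Z.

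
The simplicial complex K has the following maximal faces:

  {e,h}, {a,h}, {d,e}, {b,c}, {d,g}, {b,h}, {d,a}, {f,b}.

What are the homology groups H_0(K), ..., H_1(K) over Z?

H_0 ≅ Z,  H_1 ≅ Z.

Fix the vertex order a < b < c < d < e < f < g < h and write every simplex with vertices in increasing order. Then dim K = 1 and the simplices of K are:

  0-simplices (8): a, b, c, d, e, f, g, h
  1-simplices (8): ad, ah, bc, bf, bh, de, dg, eh

giving chain groups C_0 ≅ Z^8, C_1 ≅ Z^8.

Boundary ∂_1: C_1 → C_0 is given by ∂[p,q] = [q] − [p]. For instance
  ∂ah = h − a.
As a 8×8 matrix over Z this has rank 7, with invariant factors (1,1,1,1,1,1,1).

From H_k ≅ ker(∂_k) / im(∂_{k+1}) we obtain:

  H_0: rank C_0 − rank ∂_1 = 8 − 7 = 1, and the invariant factors of ∂_1 are all 1, so H_0 = Z.
  H_1: rank ker ∂_1 − rank ∂_2 = (8 − 7) − 0 = 1, and there is no ∂_2, so H_1 = Z.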